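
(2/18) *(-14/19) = -14/171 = -0.08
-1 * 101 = -101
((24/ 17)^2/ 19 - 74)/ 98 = -202879/ 269059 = -0.75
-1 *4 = -4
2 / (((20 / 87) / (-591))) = -51417 / 10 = -5141.70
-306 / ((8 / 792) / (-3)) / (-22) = -4131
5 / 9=0.56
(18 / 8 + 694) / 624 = 2785 / 2496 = 1.12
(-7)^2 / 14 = 7 / 2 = 3.50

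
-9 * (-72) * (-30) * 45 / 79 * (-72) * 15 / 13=944784000 / 1027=919945.47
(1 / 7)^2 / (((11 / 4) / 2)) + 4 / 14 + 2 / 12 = 1511 / 3234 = 0.47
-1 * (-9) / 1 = 9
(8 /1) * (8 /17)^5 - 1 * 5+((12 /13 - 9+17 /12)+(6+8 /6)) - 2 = -453501465 /73832564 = -6.14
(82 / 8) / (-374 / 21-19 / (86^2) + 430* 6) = 0.00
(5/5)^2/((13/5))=5/13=0.38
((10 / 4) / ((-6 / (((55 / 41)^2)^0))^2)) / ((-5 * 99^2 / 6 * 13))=-1 / 1528956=-0.00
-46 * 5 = -230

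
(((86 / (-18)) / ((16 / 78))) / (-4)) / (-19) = -559 / 1824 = -0.31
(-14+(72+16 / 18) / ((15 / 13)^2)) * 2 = 165028 / 2025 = 81.50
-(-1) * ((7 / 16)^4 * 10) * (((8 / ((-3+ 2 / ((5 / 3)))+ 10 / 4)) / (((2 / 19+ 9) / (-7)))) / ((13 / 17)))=-19388075 / 4605952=-4.21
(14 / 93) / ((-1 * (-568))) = 7 / 26412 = 0.00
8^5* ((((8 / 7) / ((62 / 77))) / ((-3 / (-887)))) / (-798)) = -639434752 / 37107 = -17232.19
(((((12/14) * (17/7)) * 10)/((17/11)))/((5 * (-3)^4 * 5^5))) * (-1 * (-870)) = 2552/275625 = 0.01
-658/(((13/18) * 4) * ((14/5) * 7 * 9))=-1.29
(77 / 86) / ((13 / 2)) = 77 / 559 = 0.14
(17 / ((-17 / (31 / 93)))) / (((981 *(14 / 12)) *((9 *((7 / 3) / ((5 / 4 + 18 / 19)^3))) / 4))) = -4657463 / 7912926504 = -0.00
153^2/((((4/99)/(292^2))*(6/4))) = 32933092104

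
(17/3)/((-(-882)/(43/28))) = 731/74088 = 0.01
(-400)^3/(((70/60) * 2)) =-27428571.43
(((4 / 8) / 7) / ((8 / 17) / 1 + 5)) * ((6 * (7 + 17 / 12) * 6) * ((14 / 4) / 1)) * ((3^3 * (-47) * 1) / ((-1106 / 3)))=6536619 / 137144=47.66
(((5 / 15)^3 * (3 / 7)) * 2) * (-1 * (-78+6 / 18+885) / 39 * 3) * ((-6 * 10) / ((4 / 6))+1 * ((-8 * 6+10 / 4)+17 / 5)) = 457066 / 1755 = 260.44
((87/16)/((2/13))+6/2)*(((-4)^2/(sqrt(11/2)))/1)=1227*sqrt(22)/22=261.60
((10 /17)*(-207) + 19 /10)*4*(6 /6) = -40754 /85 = -479.46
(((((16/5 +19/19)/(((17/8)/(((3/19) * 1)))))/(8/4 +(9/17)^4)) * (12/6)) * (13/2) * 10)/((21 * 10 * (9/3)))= 510952/16492285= 0.03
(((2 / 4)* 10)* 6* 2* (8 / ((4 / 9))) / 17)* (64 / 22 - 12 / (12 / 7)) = -48600 / 187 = -259.89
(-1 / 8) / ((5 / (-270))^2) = -729 / 2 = -364.50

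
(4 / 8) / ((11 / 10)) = 5 / 11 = 0.45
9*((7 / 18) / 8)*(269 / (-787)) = -1883 / 12592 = -0.15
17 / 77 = 0.22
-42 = -42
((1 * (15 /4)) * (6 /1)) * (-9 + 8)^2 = 45 /2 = 22.50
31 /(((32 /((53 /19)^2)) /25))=2176975 /11552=188.45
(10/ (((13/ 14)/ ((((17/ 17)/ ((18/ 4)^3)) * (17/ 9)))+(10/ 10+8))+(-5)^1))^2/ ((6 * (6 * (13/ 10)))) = 906304000/ 1009953626877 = 0.00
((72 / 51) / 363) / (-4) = -2 / 2057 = -0.00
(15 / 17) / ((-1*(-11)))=15 / 187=0.08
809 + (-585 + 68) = 292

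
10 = 10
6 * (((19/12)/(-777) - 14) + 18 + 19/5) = 363541/7770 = 46.79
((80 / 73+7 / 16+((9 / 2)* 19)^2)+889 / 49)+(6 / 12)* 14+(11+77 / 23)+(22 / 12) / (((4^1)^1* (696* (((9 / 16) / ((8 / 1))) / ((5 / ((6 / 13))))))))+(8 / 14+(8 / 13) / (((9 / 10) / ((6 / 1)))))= 126724616983553 / 17227265328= 7356.05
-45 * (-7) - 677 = -362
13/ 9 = 1.44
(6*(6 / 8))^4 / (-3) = -2187 / 16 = -136.69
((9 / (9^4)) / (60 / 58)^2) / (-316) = -841 / 207327600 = -0.00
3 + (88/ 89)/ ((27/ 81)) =531/ 89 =5.97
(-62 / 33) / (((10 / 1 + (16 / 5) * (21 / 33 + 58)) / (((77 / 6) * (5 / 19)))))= -11935 / 371754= -0.03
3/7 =0.43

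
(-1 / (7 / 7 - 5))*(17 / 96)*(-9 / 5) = -51 / 640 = -0.08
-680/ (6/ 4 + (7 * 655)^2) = -1360/ 42044453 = -0.00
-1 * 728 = -728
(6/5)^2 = 36/25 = 1.44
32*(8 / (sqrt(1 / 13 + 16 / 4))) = 256*sqrt(689) / 53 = 126.79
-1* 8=-8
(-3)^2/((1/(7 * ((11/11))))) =63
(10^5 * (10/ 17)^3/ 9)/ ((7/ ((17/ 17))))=100000000/ 309519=323.08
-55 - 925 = -980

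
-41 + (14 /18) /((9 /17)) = -3202 /81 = -39.53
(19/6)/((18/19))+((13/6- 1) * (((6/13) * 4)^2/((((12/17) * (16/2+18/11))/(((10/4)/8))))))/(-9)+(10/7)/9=11785867/3385746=3.48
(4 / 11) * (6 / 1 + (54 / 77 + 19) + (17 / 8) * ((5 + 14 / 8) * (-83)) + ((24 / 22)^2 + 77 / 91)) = -409712691 / 968968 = -422.83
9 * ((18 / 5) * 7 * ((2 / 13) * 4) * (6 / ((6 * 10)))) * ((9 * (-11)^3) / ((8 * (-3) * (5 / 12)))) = 27168372 / 1625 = 16719.00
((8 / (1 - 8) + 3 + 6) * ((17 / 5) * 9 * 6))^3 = 1029689061192 / 343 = 3002008924.76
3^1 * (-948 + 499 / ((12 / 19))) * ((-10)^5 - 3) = 189505685 / 4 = 47376421.25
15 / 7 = 2.14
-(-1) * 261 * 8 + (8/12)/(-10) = 31319/15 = 2087.93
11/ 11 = 1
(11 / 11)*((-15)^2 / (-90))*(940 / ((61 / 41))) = -96350 / 61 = -1579.51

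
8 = 8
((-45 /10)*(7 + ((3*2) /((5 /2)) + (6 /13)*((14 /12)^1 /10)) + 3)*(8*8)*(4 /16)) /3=-19428 /65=-298.89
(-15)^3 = -3375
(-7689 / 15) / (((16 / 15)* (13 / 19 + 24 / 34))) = -2483547 / 7184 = -345.71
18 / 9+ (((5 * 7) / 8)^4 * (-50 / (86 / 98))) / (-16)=1841083673 / 1409024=1306.64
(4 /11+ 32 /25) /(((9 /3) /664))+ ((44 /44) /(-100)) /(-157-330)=584649377 /1607100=363.79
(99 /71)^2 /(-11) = -891 /5041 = -0.18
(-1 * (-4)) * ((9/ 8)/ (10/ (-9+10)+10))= 9/ 40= 0.22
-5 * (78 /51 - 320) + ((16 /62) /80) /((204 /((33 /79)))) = 2651777211 /1665320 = 1592.35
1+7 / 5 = 12 / 5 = 2.40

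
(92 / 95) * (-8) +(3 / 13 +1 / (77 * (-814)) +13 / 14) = -6.59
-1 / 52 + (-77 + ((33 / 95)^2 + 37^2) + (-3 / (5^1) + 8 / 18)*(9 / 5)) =606251799 / 469300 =1291.82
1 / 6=0.17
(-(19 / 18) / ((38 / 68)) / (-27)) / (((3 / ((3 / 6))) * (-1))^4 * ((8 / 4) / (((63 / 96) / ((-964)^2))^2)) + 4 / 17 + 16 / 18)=14161 / 1052096982441894574308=0.00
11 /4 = 2.75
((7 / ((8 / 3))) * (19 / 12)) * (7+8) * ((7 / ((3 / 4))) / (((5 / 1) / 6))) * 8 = 5586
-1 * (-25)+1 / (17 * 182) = 25.00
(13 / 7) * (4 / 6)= 26 / 21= 1.24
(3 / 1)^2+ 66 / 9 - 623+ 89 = -1553 / 3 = -517.67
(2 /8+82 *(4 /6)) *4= 659 /3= 219.67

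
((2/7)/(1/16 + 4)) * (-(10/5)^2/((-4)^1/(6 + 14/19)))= 4096/8645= 0.47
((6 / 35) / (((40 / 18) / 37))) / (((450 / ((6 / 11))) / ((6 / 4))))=999 / 192500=0.01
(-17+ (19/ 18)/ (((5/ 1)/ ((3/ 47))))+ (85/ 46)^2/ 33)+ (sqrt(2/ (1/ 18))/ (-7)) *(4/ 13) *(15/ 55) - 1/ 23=-25383324553/ 1493271780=-17.00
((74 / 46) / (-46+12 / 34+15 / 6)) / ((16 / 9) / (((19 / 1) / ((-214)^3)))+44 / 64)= 382432 / 9405814300067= 0.00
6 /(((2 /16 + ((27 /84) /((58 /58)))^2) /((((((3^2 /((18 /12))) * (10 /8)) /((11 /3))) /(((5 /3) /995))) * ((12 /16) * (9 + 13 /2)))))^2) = 89925528184068150 /3876961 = 23194849828.01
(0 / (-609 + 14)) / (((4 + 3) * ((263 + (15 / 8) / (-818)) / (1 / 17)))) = 0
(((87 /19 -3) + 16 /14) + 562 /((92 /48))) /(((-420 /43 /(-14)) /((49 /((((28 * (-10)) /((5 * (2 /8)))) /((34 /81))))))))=-330879109 /8495280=-38.95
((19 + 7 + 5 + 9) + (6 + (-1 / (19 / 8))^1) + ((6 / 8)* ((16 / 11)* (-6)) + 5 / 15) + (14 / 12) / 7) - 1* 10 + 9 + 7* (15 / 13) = 253281 / 5434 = 46.61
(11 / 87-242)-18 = -259.87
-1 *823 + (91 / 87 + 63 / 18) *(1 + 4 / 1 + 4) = -45361 / 58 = -782.09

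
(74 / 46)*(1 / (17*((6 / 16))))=296 / 1173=0.25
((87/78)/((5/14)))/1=203/65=3.12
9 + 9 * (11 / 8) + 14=283 / 8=35.38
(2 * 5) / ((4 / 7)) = 35 / 2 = 17.50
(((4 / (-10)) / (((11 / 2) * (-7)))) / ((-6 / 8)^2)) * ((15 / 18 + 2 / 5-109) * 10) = -206912 / 10395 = -19.90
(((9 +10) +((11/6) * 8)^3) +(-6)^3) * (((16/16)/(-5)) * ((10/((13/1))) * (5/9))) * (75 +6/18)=-180494900/9477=-19045.57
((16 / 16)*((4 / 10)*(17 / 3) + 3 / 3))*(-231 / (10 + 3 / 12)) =-15092 / 205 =-73.62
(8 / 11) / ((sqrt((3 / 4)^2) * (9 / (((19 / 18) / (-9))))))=-304 / 24057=-0.01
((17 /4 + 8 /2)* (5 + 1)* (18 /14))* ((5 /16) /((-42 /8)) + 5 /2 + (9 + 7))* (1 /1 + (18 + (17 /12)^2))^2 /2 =258950.99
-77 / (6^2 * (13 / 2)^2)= -77 / 1521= -0.05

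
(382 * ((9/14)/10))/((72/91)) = 2483/80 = 31.04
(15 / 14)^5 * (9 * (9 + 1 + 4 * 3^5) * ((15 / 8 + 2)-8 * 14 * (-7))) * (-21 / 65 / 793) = -12690503533125 / 3168244352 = -4005.53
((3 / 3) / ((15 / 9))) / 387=0.00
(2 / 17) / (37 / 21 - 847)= -21 / 150875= -0.00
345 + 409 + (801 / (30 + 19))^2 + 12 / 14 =2454013 / 2401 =1022.08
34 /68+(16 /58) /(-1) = 13 /58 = 0.22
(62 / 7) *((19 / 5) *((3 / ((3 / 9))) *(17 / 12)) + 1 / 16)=120311 / 280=429.68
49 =49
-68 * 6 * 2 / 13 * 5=-4080 / 13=-313.85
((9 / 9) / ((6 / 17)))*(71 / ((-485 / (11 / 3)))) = -1.52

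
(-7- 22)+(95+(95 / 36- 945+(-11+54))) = -30001 / 36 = -833.36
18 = 18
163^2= 26569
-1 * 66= -66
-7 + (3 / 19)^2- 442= -162080 / 361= -448.98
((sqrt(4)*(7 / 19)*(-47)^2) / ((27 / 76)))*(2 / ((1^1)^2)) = 247408 / 27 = 9163.26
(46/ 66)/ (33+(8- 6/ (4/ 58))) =-1/ 66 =-0.02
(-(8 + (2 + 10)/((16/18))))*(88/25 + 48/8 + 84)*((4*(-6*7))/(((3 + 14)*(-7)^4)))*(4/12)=2.76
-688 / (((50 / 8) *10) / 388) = -533888 / 125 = -4271.10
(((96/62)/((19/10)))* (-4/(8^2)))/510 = -1/10013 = -0.00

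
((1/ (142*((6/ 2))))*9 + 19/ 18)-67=-42125/ 639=-65.92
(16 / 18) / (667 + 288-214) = 8 / 6669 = 0.00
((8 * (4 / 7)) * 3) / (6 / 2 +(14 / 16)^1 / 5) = 3840 / 889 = 4.32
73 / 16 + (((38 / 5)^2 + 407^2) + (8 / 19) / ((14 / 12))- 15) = 8815063557 / 53200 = 165696.68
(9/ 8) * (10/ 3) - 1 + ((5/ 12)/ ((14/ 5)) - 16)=-2201/ 168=-13.10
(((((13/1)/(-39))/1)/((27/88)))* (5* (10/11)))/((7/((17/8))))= -850/567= -1.50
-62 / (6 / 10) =-310 / 3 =-103.33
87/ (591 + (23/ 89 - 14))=0.15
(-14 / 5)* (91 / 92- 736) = 473347 / 230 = 2058.03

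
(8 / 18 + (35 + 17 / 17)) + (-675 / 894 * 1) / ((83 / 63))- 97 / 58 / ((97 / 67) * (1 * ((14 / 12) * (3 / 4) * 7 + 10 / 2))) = 20550083429 / 574546086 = 35.77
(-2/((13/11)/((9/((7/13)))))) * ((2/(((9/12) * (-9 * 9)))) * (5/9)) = 880/1701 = 0.52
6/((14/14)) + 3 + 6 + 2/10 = 76/5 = 15.20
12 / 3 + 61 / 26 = 165 / 26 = 6.35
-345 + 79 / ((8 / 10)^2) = -221.56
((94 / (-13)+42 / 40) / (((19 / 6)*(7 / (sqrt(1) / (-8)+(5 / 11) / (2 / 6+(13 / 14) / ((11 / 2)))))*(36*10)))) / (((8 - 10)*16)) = 290867 / 15403315200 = 0.00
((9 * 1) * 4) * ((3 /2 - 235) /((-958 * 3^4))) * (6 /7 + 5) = 19147 /30177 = 0.63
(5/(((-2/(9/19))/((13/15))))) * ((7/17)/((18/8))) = -182/969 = -0.19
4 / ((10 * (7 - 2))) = 2 / 25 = 0.08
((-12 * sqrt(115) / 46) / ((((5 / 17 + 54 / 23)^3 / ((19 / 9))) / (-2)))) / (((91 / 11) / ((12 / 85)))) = 511234064 * sqrt(115) / 501547836335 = 0.01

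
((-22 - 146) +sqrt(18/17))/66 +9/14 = -293/154 +sqrt(34)/374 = -1.89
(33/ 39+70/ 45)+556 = 65333/ 117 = 558.40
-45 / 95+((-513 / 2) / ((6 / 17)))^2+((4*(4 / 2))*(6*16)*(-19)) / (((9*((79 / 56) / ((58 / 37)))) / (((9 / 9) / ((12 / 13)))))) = 4208300760673 / 7997328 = 526213.35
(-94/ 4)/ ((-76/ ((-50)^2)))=29375/ 38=773.03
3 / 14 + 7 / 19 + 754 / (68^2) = 229321 / 307496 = 0.75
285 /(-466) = -285 /466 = -0.61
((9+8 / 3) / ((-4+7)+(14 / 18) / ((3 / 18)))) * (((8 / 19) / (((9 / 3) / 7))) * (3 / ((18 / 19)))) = 980 / 207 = 4.73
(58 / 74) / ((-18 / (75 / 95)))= -145 / 4218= -0.03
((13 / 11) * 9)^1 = 117 / 11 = 10.64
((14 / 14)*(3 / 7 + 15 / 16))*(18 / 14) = 1377 / 784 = 1.76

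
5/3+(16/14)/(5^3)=4399/2625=1.68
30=30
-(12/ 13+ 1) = -25/ 13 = -1.92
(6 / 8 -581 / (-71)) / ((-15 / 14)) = -17759 / 2130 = -8.34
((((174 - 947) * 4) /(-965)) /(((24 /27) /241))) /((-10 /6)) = -5029911 /9650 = -521.23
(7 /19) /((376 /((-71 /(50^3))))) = -497 /893000000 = -0.00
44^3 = 85184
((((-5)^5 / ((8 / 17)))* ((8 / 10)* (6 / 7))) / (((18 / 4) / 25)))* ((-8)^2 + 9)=-38781250 / 21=-1846726.19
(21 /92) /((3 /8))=14 /23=0.61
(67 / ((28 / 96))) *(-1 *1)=-1608 / 7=-229.71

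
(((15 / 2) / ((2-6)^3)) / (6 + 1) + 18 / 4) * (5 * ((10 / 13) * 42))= 23175 / 32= 724.22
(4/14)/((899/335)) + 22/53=173956/333529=0.52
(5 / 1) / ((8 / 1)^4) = 5 / 4096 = 0.00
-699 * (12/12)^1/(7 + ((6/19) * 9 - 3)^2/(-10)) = -2523390/25261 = -99.89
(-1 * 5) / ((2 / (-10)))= 25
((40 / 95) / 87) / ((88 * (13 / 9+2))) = 3 / 187891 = 0.00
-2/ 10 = -1/ 5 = -0.20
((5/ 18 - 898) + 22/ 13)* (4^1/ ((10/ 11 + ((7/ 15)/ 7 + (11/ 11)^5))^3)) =-104652037875/ 225198844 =-464.71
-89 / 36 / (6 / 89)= -7921 / 216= -36.67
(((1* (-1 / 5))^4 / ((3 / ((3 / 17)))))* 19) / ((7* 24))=19 / 1785000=0.00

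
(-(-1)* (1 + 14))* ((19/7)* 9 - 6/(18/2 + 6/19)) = 147345/413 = 356.77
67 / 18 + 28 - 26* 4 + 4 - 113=-3263 / 18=-181.28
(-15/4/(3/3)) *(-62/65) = 93/26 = 3.58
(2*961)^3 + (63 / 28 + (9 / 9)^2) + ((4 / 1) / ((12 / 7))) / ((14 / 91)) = 85200353597 / 12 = 7100029466.42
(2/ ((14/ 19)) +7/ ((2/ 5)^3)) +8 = 6725/ 56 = 120.09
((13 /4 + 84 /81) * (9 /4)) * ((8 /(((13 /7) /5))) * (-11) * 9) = -534765 /26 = -20567.88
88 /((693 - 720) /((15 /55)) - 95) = -44 /97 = -0.45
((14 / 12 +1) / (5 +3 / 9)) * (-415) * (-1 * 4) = 5395 / 8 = 674.38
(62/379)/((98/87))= 0.15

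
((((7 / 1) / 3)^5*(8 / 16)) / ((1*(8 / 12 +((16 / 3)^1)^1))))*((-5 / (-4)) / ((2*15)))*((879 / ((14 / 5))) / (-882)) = -71785 / 839808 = -0.09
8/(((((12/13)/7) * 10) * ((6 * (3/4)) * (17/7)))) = 1274/2295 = 0.56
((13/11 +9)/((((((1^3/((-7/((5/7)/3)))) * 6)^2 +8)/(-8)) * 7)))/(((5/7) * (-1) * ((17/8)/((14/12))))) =15059072/13539735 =1.11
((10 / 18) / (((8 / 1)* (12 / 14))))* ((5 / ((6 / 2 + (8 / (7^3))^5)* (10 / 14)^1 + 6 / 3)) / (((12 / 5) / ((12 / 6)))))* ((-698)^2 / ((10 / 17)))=12042217424516214917975 / 178432352002034352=67488.98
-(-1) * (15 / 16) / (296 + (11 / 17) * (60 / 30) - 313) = -85 / 1424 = -0.06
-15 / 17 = -0.88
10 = 10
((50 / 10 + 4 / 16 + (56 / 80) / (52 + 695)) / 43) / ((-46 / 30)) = -78449 / 985044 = -0.08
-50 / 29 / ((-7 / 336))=82.76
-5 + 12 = 7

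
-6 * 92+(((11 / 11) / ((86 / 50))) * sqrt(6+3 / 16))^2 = -549.91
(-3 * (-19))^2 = 3249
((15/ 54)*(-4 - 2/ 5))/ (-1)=11/ 9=1.22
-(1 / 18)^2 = -1 / 324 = -0.00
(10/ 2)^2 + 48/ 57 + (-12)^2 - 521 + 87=-5019/ 19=-264.16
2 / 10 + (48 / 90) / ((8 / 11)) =14 / 15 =0.93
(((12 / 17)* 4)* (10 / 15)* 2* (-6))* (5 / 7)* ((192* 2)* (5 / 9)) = -409600 / 119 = -3442.02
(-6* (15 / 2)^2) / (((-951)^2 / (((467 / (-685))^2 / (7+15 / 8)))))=-2617068 / 133911540911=-0.00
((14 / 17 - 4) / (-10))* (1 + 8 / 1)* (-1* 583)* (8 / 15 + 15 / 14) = -2674.65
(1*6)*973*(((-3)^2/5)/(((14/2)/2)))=15012/5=3002.40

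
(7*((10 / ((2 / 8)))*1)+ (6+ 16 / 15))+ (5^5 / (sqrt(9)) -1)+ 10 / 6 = 6647 / 5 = 1329.40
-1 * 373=-373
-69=-69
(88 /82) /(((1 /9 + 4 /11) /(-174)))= -757944 /1927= -393.33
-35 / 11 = -3.18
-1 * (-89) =89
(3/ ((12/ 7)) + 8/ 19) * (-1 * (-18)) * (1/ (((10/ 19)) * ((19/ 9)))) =2673/ 76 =35.17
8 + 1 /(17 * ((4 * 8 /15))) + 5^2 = 17967 /544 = 33.03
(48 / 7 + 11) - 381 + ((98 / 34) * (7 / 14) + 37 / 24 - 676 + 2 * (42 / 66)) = -32512019 / 31416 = -1034.89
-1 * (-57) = 57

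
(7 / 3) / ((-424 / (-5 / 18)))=35 / 22896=0.00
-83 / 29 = -2.86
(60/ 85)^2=144/ 289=0.50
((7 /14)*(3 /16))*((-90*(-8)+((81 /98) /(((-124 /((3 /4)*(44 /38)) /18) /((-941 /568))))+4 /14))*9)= 2551069726407 /4196620288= 607.89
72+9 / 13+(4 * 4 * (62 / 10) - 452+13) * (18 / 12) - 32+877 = 53039 / 130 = 407.99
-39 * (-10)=390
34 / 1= 34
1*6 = 6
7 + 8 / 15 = 113 / 15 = 7.53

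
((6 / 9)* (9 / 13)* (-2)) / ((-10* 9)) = 2 / 195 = 0.01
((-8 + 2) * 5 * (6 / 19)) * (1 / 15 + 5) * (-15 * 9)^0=-48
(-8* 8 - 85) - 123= -272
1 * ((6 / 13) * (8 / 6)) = 0.62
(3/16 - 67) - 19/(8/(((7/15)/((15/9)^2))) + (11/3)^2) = -67.12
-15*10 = -150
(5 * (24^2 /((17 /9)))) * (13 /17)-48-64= 304592 /289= 1053.95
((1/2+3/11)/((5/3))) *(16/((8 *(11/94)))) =4794/605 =7.92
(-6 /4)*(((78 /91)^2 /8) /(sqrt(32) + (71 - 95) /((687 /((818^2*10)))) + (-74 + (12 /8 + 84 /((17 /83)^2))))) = 473031874188*sqrt(2) /46136460165650191157849 + 54830370992666139 /92272920331300382315698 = 0.00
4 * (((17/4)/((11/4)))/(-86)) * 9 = -0.65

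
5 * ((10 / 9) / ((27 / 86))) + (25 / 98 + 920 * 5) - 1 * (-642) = 125260463 / 23814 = 5259.95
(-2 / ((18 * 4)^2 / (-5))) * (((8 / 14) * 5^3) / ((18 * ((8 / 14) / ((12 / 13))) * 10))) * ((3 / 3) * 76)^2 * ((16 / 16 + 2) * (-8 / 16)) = -45125 / 4212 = -10.71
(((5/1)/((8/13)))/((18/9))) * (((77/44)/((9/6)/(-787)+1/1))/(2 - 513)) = -51155/3669856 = -0.01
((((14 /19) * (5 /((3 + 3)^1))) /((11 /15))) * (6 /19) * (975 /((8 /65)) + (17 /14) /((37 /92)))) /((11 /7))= 8620700025 /6464788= 1333.49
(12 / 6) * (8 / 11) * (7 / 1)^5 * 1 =268912 / 11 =24446.55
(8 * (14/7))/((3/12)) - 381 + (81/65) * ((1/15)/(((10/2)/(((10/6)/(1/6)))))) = -102971/325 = -316.83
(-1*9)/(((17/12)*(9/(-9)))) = 108/17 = 6.35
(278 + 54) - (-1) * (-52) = 280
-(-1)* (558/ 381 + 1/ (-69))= 12707/ 8763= 1.45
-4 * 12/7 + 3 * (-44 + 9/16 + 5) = -13683/112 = -122.17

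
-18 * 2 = -36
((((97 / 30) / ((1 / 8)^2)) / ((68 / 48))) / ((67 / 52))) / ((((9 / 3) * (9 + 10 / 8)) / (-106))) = -273747968 / 700485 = -390.80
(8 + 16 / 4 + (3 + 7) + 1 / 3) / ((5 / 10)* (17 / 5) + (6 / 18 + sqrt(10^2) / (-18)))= 2010 / 133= 15.11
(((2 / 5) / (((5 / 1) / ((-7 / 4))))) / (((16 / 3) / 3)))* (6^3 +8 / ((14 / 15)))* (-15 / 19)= 10611 / 760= 13.96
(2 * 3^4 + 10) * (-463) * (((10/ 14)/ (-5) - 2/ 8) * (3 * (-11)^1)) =-7226967/ 7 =-1032423.86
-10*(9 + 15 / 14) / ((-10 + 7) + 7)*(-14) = 705 / 2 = 352.50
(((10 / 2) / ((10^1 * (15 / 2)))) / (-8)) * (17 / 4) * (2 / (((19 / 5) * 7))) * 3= -17 / 2128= -0.01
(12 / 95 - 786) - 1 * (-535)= -23833 / 95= -250.87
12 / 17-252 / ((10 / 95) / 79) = -3215130 / 17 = -189125.29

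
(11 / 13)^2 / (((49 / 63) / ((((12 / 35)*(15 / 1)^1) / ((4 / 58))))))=568458 / 8281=68.65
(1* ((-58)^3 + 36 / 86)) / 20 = -4194899 / 430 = -9755.58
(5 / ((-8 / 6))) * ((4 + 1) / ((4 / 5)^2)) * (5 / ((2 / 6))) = -28125 / 64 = -439.45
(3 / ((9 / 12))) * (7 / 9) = 28 / 9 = 3.11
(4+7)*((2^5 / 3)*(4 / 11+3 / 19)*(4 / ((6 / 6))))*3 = 13952 / 19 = 734.32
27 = 27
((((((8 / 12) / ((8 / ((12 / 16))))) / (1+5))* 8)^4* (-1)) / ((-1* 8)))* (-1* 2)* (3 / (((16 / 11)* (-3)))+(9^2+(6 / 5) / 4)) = -6449 / 6635520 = -0.00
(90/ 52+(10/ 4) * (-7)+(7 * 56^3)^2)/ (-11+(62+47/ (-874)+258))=4891492028.96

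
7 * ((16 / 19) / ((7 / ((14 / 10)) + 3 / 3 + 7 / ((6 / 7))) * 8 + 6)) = 168 / 3401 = 0.05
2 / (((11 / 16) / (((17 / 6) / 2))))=136 / 33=4.12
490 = 490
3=3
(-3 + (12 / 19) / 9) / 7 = -0.42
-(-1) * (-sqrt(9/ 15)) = -0.77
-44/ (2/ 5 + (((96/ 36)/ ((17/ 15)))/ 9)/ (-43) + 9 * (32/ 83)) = -60066270/ 5274637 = -11.39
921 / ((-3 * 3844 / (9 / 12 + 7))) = -307 / 496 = -0.62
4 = 4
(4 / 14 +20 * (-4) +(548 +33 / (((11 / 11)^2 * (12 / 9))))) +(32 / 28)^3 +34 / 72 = 1528067 / 3087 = 495.00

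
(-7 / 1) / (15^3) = -7 / 3375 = -0.00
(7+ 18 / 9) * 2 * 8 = 144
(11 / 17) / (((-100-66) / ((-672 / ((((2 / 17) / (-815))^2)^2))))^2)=387466887590210742635173715813671875 / 6889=56244286193962947109184750000000.00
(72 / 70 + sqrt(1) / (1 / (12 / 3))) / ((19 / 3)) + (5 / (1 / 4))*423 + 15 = 5636403 / 665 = 8475.79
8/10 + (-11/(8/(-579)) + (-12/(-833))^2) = 22119105413/27755560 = 796.93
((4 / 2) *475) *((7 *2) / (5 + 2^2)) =13300 / 9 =1477.78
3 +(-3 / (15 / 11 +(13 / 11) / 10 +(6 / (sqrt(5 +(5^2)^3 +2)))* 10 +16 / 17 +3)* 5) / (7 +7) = 2.82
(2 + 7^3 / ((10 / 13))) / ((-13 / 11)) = -49269 / 130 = -378.99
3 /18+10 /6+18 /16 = 71 /24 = 2.96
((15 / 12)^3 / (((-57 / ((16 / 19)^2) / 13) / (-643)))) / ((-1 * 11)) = -4179500 / 226347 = -18.47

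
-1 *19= -19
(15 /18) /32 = 5 /192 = 0.03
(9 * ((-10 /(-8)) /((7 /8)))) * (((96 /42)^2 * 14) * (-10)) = -460800 /49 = -9404.08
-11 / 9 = -1.22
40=40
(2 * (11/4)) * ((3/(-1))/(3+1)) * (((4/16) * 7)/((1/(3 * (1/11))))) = -1.97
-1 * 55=-55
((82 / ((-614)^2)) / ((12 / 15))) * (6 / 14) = 0.00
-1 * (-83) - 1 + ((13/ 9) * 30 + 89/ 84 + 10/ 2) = 3679/ 28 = 131.39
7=7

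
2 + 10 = 12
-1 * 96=-96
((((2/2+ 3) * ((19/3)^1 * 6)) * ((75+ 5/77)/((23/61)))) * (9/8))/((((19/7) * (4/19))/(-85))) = -1281187575/253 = -5063982.51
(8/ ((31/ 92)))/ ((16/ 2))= 92/ 31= 2.97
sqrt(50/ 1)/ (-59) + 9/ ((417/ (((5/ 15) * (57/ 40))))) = -0.11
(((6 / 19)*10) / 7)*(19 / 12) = 5 / 7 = 0.71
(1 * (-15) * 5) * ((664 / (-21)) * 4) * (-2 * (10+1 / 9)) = -1726400 / 9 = -191822.22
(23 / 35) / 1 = 23 / 35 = 0.66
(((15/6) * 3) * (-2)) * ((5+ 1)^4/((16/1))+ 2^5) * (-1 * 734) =1244130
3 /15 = 1 /5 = 0.20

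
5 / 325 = 1 / 65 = 0.02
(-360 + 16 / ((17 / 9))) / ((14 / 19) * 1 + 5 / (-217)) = -492.48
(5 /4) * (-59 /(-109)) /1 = 295 /436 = 0.68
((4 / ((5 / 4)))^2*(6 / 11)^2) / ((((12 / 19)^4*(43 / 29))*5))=2.58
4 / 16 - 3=-11 / 4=-2.75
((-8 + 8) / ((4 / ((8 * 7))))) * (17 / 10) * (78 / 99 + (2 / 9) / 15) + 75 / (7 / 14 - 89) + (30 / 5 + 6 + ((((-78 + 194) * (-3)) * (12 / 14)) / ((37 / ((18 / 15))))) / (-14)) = 11.84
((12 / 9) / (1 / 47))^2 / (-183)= -35344 / 1647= -21.46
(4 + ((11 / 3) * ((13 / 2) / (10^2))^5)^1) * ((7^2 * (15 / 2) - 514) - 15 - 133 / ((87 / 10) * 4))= -55230778743379409 / 83520000000000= -661.29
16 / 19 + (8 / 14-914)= -121374 / 133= -912.59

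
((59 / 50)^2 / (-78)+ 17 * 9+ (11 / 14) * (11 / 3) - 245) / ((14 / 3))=-121671867 / 6370000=-19.10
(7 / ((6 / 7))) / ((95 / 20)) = 98 / 57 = 1.72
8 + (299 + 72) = 379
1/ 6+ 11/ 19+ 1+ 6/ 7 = 2077/ 798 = 2.60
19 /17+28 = 495 /17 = 29.12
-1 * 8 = -8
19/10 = 1.90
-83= -83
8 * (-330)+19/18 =-47501/18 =-2638.94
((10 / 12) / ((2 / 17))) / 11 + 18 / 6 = 3.64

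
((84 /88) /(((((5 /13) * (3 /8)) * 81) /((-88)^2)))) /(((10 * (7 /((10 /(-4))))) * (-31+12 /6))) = 9152 /11745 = 0.78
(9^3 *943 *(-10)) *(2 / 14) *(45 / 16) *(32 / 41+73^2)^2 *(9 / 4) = -1621312572404075175 / 9184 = -176536647692081.36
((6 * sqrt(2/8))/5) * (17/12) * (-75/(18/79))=-6715/24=-279.79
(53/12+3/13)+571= 89801/156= 575.65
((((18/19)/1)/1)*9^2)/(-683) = -1458/12977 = -0.11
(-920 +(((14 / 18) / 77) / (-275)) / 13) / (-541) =325611001 / 191473425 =1.70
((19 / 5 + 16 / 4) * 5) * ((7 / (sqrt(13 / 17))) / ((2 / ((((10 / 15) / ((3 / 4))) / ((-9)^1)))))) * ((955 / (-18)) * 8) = 106960 * sqrt(221) / 243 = 6543.52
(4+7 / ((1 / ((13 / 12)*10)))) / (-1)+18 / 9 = -467 / 6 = -77.83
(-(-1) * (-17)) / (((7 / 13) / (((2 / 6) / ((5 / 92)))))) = -20332 / 105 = -193.64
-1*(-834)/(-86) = -417/43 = -9.70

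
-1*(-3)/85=3/85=0.04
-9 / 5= -1.80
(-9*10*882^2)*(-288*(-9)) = -181474110720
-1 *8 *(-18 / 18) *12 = 96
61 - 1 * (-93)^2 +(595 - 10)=-8003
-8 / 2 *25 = -100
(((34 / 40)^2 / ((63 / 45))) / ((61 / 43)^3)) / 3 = 22977523 / 381328080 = 0.06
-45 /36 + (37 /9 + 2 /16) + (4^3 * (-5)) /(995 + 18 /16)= 1529015 /573768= 2.66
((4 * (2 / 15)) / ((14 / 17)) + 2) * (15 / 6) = 139 / 21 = 6.62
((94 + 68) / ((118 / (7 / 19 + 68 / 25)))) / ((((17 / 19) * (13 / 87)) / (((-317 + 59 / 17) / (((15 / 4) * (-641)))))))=1130282424 / 273242275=4.14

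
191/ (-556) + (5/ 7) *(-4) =-12457/ 3892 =-3.20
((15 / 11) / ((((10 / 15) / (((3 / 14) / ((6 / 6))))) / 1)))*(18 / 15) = 81 / 154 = 0.53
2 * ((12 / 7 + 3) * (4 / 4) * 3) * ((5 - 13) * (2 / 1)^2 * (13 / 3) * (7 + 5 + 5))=-466752 / 7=-66678.86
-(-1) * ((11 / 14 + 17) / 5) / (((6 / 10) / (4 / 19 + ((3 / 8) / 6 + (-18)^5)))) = -6811081841 / 608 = -11202437.24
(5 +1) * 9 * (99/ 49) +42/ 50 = 109.94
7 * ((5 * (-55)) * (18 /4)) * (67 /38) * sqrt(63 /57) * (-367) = 426004425 * sqrt(399) /1444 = 5892958.26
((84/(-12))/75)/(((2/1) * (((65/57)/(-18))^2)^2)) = -1292814554472/446265625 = -2896.96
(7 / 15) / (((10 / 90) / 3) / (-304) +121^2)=19152 / 600866635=0.00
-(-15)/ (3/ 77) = 385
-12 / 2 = -6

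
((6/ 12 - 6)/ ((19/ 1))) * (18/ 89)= -99/ 1691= -0.06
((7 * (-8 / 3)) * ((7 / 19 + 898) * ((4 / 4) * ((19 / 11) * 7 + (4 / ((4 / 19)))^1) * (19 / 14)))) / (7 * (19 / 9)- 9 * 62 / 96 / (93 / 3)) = -1120818816 / 23111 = -48497.20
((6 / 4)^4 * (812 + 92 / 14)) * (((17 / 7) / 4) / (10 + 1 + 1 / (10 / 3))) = 19725525 / 88592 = 222.66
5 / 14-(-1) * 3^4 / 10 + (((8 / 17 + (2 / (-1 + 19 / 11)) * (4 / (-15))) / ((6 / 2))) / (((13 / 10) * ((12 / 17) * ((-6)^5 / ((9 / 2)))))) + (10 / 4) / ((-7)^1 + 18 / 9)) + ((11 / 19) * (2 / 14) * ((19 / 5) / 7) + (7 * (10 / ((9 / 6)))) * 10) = 474.67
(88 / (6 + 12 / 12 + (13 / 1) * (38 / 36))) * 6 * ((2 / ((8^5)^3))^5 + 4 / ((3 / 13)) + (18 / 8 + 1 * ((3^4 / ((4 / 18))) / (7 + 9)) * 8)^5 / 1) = 5447276851423.29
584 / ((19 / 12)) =7008 / 19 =368.84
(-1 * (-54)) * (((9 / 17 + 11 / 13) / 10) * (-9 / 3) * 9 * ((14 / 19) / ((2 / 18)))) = -1469664 / 1105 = -1330.01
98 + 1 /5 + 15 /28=13823 /140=98.74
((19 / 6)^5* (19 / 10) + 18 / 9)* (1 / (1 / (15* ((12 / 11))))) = 47201401 / 4752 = 9932.95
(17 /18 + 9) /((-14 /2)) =-179 /126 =-1.42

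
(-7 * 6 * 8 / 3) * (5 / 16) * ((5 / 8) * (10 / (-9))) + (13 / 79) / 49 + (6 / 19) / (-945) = 321816911 / 13238820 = 24.31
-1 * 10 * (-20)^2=-4000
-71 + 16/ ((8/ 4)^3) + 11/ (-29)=-69.38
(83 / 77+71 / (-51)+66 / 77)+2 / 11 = 2846 / 3927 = 0.72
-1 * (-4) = 4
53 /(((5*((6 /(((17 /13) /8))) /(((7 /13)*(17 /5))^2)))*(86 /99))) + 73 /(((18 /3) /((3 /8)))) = 2145144763 /377884000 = 5.68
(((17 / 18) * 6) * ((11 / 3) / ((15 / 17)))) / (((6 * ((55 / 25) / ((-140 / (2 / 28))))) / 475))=-134529500 / 81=-1660858.02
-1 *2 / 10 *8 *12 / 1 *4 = -384 / 5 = -76.80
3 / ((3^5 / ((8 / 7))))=8 / 567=0.01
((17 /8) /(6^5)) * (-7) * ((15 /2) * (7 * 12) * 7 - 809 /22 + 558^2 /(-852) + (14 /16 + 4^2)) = -2992376737 /388675584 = -7.70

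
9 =9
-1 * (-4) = 4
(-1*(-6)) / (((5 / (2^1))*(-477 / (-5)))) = 4 / 159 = 0.03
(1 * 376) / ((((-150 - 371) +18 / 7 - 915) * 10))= -658 / 25085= -0.03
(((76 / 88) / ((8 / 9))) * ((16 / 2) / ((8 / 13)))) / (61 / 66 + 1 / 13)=86697 / 6872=12.62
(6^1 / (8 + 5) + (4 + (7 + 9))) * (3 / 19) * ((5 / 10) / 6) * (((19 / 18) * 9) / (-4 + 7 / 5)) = -665 / 676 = -0.98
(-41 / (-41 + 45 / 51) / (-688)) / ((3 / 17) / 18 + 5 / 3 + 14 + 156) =-11849 / 1369406896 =-0.00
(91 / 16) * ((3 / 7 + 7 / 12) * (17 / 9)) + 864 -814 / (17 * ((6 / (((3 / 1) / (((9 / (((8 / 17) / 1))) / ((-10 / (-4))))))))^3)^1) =3409106328059 / 3896755776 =874.86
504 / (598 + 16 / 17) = 1428 / 1697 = 0.84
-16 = -16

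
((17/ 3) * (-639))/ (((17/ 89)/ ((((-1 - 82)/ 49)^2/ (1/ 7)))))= -130594773/ 343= -380742.78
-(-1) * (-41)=-41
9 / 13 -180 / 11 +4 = -1669 / 143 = -11.67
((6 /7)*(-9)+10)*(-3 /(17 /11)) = -4.44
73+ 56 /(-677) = 49365 /677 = 72.92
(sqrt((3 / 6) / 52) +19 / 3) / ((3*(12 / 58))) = 29*sqrt(26) / 936 +551 / 54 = 10.36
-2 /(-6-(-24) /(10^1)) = 5 /9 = 0.56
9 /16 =0.56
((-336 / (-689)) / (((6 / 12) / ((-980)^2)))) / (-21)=-30732800 / 689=-44604.93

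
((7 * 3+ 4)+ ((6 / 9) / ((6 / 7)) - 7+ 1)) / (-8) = -89 / 36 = -2.47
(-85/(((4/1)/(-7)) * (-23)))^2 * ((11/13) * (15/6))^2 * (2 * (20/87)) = 5354628125/62223096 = 86.06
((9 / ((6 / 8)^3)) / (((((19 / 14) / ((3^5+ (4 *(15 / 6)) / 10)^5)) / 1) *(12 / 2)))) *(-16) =-6199363876421632 / 171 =-36253589920594.34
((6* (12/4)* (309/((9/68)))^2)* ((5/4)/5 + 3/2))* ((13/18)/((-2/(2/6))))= -558012182/27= -20667117.85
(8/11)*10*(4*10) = 290.91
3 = 3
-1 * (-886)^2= -784996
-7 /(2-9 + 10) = -7 /3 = -2.33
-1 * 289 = -289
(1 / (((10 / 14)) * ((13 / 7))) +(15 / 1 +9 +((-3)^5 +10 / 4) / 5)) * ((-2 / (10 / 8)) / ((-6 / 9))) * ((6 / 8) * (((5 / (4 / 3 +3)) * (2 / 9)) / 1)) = -1821 / 169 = -10.78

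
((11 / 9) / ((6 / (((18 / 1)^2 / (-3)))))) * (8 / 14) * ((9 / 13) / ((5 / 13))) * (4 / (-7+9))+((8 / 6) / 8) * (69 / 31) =-97403 / 2170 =-44.89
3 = 3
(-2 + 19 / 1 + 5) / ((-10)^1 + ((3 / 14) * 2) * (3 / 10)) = -1540 / 691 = -2.23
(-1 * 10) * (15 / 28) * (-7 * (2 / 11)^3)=300 / 1331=0.23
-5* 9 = -45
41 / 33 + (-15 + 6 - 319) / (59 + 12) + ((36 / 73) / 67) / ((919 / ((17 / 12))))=-3.38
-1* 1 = -1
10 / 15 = 2 / 3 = 0.67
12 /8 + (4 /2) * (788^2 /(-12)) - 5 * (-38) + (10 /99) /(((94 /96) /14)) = -103297.72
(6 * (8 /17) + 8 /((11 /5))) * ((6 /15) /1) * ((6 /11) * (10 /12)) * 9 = 21744 /2057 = 10.57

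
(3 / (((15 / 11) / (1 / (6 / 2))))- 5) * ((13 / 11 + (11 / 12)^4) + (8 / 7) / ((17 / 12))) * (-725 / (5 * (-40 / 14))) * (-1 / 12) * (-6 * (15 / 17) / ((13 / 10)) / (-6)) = 10605427165 / 321358752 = 33.00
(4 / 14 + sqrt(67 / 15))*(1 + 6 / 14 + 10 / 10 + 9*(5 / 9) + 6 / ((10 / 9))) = 898 / 245 + 449*sqrt(1005) / 525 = 30.78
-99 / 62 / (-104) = 99 / 6448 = 0.02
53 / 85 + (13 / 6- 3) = -107 / 510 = -0.21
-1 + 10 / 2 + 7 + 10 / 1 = 21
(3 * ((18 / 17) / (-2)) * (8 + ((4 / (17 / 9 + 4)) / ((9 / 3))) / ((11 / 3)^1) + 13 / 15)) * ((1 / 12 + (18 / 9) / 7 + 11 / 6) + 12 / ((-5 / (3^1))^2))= -3208344189 / 34688500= -92.49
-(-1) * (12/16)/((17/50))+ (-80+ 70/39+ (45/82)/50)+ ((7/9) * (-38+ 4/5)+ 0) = -19013893/181220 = -104.92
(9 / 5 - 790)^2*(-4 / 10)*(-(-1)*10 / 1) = -62125924 / 25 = -2485036.96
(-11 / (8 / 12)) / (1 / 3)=-99 / 2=-49.50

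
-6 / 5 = -1.20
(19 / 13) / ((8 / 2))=19 / 52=0.37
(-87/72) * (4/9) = -29/54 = -0.54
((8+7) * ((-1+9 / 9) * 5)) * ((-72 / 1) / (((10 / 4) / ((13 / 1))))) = 0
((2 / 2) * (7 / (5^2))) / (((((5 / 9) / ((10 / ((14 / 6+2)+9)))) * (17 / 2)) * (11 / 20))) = 378 / 4675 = 0.08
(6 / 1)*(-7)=-42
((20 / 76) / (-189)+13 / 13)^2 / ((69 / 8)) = 102875168 / 889774389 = 0.12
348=348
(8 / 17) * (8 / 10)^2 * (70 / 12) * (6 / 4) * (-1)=-2.64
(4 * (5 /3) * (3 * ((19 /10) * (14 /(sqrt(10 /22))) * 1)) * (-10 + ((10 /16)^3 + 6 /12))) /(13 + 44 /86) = -3871763 * sqrt(55) /53120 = -540.55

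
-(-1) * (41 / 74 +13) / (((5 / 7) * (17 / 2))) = 413 / 185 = 2.23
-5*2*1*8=-80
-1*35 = -35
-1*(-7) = 7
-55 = -55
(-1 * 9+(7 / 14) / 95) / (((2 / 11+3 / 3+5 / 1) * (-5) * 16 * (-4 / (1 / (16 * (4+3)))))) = -18799 / 463052800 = -0.00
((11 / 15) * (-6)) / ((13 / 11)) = -242 / 65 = -3.72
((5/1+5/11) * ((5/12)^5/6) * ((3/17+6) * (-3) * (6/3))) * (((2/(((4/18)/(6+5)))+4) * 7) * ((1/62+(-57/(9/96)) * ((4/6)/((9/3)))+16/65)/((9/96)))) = 385698600765625/879010704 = 438787.15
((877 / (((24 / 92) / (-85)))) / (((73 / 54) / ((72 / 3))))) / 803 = -370339560 / 58619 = -6317.74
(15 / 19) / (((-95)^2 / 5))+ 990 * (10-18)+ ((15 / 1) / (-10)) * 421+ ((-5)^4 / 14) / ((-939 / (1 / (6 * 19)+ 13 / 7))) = -32385492376711 / 3787073388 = -8551.59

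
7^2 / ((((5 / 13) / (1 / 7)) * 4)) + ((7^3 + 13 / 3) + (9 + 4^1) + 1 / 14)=153281 / 420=364.95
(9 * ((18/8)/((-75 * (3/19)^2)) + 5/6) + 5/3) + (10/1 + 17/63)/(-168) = -456293/264600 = -1.72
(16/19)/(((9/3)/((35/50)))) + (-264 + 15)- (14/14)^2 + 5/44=-3131111/12540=-249.69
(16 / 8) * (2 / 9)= 4 / 9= 0.44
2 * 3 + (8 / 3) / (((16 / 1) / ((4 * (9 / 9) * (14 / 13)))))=262 / 39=6.72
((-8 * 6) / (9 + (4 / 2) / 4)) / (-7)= 96 / 133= 0.72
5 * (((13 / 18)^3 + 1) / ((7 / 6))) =5735 / 972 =5.90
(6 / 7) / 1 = 6 / 7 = 0.86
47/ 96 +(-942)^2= 85186991/ 96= 887364.49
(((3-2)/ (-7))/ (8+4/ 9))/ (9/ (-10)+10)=-45/ 24206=-0.00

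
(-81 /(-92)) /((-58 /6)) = -243 /2668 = -0.09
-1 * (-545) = 545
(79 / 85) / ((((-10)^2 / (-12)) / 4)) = -948 / 2125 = -0.45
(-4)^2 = 16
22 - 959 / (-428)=10375 / 428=24.24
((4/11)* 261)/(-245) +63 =168741/2695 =62.61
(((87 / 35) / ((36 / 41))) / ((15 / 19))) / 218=22591 / 1373400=0.02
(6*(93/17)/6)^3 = 804357/4913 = 163.72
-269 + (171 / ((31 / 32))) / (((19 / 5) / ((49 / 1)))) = 62221 / 31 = 2007.13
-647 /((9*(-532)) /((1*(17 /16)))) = 10999 /76608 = 0.14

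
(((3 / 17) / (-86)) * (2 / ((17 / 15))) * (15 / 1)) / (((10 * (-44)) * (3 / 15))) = 675 / 1093576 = 0.00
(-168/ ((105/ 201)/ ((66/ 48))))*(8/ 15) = -5896/ 25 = -235.84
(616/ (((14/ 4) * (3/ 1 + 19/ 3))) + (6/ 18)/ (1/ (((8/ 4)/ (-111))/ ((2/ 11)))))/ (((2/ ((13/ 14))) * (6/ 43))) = 24528361/ 391608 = 62.63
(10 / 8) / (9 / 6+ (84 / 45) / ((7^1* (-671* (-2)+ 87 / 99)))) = 0.83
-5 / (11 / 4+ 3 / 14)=-140 / 83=-1.69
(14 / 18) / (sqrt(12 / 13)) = 7 *sqrt(39) / 54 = 0.81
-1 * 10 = -10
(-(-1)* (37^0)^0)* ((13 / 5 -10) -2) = -47 / 5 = -9.40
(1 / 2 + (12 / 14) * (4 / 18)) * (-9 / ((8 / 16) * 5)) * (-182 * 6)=13572 / 5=2714.40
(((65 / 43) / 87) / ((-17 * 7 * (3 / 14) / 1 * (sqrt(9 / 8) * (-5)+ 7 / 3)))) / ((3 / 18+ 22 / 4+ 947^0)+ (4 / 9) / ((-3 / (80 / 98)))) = 160524 / 14989579711+ 257985 * sqrt(2) / 14989579711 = 0.00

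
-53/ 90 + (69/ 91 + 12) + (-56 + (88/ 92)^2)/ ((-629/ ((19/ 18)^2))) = 300862870573/ 24526339110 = 12.27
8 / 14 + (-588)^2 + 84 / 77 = 26622416 / 77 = 345745.66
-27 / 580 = -0.05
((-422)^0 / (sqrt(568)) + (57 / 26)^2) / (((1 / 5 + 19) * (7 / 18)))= 15 * sqrt(142) / 31808 + 48735 / 75712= 0.65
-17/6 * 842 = -7157/3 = -2385.67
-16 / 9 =-1.78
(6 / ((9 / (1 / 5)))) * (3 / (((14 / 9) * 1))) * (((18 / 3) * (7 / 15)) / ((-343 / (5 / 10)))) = -9 / 8575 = -0.00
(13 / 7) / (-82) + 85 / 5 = 9745 / 574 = 16.98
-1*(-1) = 1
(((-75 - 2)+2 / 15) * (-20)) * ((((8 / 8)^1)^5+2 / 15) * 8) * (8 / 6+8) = 17562496 / 135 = 130092.56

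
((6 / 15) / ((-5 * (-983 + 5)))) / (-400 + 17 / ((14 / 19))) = -14 / 64511325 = -0.00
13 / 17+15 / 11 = 398 / 187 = 2.13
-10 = -10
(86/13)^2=7396/169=43.76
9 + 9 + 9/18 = 37/2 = 18.50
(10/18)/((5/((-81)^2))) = 729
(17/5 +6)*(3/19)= 141/95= 1.48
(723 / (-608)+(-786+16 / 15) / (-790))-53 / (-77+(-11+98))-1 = -23399599 / 3602400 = -6.50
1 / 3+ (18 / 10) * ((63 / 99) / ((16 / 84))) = 4189 / 660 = 6.35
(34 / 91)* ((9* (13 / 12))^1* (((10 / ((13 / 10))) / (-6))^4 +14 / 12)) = 14.09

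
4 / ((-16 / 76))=-19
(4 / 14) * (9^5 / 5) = 118098 / 35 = 3374.23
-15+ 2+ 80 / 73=-869 / 73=-11.90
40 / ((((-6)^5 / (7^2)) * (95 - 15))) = -49 / 15552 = -0.00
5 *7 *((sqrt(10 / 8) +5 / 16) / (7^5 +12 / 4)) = 0.00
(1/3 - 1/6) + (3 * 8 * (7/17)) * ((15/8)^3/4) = 214801/13056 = 16.45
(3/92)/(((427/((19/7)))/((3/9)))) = 19/274988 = 0.00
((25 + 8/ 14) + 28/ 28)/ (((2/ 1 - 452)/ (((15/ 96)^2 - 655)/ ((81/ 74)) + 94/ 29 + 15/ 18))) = 7385802979/ 210470400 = 35.09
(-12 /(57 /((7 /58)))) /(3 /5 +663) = -5 /130587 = -0.00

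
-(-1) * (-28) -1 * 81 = -109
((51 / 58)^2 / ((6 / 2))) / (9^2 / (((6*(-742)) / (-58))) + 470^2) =321657 / 275694236606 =0.00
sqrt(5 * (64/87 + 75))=sqrt(2866215)/87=19.46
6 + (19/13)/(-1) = 59/13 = 4.54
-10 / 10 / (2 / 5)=-5 / 2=-2.50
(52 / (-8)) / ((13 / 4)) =-2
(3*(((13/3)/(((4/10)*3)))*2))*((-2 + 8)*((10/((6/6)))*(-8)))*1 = -10400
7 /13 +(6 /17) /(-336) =6651 /12376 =0.54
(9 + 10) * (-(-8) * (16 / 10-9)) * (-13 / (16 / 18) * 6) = 493506 / 5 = 98701.20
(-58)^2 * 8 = 26912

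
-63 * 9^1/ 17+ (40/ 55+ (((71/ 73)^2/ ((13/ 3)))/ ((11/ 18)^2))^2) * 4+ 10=-22788253022889605/ 1194532051339913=-19.08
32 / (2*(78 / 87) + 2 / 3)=1392 / 107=13.01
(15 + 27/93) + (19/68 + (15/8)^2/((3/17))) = 1197061/33728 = 35.49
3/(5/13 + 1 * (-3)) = -1.15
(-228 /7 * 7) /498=-38 /83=-0.46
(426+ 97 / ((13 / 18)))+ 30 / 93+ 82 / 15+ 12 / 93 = 3422836 / 6045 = 566.23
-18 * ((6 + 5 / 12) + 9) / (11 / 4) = -100.91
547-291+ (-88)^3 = -681216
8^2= 64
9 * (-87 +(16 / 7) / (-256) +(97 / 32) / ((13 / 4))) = -774.69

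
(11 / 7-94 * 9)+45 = -5596 / 7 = -799.43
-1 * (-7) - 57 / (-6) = 33 / 2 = 16.50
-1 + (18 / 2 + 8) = 16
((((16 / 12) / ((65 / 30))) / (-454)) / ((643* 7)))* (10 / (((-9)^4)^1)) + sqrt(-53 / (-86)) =-40 / 87146161011 + sqrt(4558) / 86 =0.79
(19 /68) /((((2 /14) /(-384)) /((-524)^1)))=6690432 /17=393554.82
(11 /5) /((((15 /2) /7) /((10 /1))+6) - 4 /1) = 308 /295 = 1.04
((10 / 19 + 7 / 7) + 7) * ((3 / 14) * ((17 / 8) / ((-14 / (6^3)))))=-111537 / 1862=-59.90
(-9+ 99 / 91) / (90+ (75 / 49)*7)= -48 / 611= -0.08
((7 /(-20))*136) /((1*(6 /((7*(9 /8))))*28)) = -357 /160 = -2.23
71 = 71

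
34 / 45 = 0.76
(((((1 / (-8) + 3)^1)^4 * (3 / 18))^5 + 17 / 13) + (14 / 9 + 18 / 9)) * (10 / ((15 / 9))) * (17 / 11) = 379280074234136531380791044093 / 213668636605777736368128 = 1775085.39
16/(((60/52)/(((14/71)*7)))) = 20384/1065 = 19.14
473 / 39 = 12.13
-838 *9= -7542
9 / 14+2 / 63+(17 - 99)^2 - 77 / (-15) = 4239779 / 630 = 6729.81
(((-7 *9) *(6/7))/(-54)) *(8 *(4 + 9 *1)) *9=936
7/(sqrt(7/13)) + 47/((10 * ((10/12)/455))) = sqrt(91) + 12831/5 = 2575.74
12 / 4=3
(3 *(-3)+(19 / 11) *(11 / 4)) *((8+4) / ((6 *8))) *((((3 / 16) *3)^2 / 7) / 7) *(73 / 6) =-33507 / 401408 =-0.08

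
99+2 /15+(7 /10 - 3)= 581 /6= 96.83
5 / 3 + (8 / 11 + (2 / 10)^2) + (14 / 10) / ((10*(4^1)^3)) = 51451 / 21120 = 2.44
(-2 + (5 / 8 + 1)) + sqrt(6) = -3 / 8 + sqrt(6) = 2.07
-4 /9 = -0.44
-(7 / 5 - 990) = 4943 / 5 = 988.60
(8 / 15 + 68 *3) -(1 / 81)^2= 6709711 / 32805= 204.53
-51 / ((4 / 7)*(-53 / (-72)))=-6426 / 53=-121.25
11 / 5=2.20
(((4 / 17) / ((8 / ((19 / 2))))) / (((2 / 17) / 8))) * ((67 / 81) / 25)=1273 / 2025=0.63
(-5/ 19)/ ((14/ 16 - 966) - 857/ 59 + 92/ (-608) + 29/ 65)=0.00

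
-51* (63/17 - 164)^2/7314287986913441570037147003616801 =-22276875/124342895777528506690631499061485617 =-0.00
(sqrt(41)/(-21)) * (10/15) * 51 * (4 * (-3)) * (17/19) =111.31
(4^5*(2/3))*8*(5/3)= 81920/9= 9102.22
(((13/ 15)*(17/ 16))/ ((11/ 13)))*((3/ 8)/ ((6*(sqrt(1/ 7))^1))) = 2873*sqrt(7)/ 42240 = 0.18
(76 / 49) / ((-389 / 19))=-0.08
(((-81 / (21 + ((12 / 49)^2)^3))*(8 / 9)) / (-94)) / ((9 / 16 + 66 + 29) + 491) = 2657527142592 / 42737697079679825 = 0.00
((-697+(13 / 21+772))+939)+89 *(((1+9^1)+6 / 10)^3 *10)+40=557055901 / 525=1061058.86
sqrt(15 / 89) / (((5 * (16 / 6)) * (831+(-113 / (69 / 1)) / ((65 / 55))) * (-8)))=-2691 * sqrt(1335) / 21193790720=-0.00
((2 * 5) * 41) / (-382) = -205 / 191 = -1.07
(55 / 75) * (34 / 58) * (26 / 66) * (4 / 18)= 442 / 11745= 0.04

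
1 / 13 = 0.08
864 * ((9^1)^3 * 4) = 2519424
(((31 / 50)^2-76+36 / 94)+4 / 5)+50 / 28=-72.65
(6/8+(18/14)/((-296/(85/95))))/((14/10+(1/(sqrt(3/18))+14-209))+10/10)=-47143665/12167585864-244775*sqrt(6)/12167585864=-0.00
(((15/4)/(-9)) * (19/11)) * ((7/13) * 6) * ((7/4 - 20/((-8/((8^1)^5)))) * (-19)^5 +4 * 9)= 539571326157885/1144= 471653257131.02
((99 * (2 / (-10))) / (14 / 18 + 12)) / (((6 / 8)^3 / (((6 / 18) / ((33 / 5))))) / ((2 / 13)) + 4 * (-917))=114048 / 265968665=0.00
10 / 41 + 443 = 18173 / 41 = 443.24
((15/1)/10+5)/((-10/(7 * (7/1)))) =-637/20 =-31.85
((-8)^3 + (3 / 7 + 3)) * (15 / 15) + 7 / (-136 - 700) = -2976209 / 5852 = -508.58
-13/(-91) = 1/7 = 0.14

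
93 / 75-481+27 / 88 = -1054797 / 2200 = -479.45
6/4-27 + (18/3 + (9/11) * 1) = -411/22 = -18.68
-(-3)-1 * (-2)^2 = -1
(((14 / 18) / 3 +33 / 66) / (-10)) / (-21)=0.00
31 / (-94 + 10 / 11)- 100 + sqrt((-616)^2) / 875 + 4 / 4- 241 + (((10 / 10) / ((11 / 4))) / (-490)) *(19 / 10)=-23431781787 / 68992000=-339.63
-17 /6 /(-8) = 0.35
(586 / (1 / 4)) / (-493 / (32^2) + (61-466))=-2400256 / 415213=-5.78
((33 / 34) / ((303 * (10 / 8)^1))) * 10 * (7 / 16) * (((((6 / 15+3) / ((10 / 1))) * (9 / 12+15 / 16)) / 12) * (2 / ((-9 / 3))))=-0.00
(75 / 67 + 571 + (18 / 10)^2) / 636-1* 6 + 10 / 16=-9524521 / 2130600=-4.47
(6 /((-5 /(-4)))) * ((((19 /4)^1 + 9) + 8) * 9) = 4698 /5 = 939.60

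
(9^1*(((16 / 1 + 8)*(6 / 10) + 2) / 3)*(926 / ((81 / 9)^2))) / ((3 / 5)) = 75932 / 81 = 937.43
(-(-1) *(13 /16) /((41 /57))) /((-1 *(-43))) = 741 /28208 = 0.03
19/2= 9.50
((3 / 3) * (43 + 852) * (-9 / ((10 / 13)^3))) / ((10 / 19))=-67247973 / 2000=-33623.99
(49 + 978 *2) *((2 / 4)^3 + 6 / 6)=18045 / 8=2255.62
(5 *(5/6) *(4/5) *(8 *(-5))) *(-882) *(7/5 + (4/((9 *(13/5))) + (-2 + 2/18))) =-486080/13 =-37390.77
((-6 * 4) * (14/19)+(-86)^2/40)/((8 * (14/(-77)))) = -349481/3040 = -114.96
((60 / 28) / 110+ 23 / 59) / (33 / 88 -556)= -14876 / 20193635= -0.00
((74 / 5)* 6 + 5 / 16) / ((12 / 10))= 7129 / 96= 74.26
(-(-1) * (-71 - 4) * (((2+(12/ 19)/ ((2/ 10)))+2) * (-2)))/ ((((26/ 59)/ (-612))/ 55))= -20256588000/ 247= -82010477.73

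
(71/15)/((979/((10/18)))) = 71/26433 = 0.00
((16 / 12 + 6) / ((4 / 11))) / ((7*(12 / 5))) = 1.20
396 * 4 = 1584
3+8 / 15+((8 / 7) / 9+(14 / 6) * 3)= 3358 / 315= 10.66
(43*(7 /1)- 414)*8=-904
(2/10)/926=1/4630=0.00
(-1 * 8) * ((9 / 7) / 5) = -2.06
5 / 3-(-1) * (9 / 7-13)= -211 / 21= -10.05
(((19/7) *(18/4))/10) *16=684/35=19.54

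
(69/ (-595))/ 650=-69/ 386750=-0.00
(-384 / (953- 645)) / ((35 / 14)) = -192 / 385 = -0.50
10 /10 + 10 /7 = 17 /7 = 2.43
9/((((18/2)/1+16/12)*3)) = 9/31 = 0.29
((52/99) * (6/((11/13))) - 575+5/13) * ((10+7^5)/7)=-6472224254/4719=-1371524.53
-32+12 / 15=-156 / 5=-31.20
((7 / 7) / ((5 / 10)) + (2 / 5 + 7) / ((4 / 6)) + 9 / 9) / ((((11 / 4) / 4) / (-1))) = -1128 / 55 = -20.51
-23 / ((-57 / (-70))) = -1610 / 57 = -28.25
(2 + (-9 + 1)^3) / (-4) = 255 / 2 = 127.50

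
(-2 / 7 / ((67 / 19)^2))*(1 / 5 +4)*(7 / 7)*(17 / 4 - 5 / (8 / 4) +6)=-33573 / 44890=-0.75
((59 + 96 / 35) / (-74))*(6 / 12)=-2161 / 5180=-0.42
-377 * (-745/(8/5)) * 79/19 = 110941675/152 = 729879.44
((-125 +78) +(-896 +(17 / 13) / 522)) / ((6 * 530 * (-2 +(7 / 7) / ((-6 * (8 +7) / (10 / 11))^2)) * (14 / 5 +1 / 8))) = 774300901 / 15274255659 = 0.05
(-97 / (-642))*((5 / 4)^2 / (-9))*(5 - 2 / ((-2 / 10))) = -12125 / 30816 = -0.39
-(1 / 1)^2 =-1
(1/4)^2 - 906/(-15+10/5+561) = -3487/2192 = -1.59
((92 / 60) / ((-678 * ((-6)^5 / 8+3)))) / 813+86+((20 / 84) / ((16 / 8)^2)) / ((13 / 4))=62714447265983 / 729082489590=86.02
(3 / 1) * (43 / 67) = 129 / 67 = 1.93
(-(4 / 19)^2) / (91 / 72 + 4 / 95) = -5760 / 169727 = -0.03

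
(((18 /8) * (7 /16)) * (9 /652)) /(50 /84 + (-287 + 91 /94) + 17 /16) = -559629 /11712102896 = -0.00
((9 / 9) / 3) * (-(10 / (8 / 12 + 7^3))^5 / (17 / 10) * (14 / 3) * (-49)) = 18522000000 / 19803513455980567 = 0.00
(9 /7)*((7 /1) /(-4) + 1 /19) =-1161 /532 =-2.18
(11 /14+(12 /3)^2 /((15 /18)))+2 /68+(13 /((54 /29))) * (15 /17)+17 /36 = 63421 /2380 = 26.65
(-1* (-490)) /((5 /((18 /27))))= 196 /3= 65.33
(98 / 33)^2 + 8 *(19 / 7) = 30.53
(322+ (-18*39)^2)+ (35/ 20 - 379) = 1970995/ 4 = 492748.75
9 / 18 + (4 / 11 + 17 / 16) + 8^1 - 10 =-13 / 176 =-0.07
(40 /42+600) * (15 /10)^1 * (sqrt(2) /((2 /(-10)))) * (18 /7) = -567900 * sqrt(2) /49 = -16390.45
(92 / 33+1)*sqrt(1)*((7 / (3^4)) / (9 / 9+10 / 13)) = 11375 / 61479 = 0.19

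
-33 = -33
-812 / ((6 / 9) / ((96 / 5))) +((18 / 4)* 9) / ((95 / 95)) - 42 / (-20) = -23343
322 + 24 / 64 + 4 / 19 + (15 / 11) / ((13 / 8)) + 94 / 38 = 7083727 / 21736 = 325.90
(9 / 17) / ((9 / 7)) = 7 / 17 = 0.41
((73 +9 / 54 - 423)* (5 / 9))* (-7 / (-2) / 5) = -136.05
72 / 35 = 2.06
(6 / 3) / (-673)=-2 / 673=-0.00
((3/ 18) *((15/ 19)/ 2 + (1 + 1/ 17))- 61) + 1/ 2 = -77853/ 1292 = -60.26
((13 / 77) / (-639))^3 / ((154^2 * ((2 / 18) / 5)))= -10985 / 313887255110792748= -0.00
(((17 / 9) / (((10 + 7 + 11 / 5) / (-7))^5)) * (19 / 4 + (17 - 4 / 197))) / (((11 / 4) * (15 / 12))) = -3057729023125 / 39755534303232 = -0.08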